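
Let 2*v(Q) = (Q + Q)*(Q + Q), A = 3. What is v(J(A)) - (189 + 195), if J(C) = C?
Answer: -366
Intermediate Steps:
v(Q) = 2*Q**2 (v(Q) = ((Q + Q)*(Q + Q))/2 = ((2*Q)*(2*Q))/2 = (4*Q**2)/2 = 2*Q**2)
v(J(A)) - (189 + 195) = 2*3**2 - (189 + 195) = 2*9 - 1*384 = 18 - 384 = -366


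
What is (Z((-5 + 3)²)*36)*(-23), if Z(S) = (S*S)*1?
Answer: -13248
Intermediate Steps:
Z(S) = S² (Z(S) = S²*1 = S²)
(Z((-5 + 3)²)*36)*(-23) = (((-5 + 3)²)²*36)*(-23) = (((-2)²)²*36)*(-23) = (4²*36)*(-23) = (16*36)*(-23) = 576*(-23) = -13248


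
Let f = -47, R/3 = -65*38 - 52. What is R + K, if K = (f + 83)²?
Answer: -6270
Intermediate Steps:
R = -7566 (R = 3*(-65*38 - 52) = 3*(-2470 - 52) = 3*(-2522) = -7566)
K = 1296 (K = (-47 + 83)² = 36² = 1296)
R + K = -7566 + 1296 = -6270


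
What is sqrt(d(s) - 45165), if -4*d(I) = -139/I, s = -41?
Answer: I*sqrt(303695159)/82 ≈ 212.52*I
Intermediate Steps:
d(I) = 139/(4*I) (d(I) = -(-139)/(4*I) = 139/(4*I))
sqrt(d(s) - 45165) = sqrt((139/4)/(-41) - 45165) = sqrt((139/4)*(-1/41) - 45165) = sqrt(-139/164 - 45165) = sqrt(-7407199/164) = I*sqrt(303695159)/82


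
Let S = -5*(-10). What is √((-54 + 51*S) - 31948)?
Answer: 2*I*√7363 ≈ 171.62*I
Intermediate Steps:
S = 50
√((-54 + 51*S) - 31948) = √((-54 + 51*50) - 31948) = √((-54 + 2550) - 31948) = √(2496 - 31948) = √(-29452) = 2*I*√7363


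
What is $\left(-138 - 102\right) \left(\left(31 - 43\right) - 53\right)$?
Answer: $15600$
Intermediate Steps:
$\left(-138 - 102\right) \left(\left(31 - 43\right) - 53\right) = - 240 \left(-12 - 53\right) = \left(-240\right) \left(-65\right) = 15600$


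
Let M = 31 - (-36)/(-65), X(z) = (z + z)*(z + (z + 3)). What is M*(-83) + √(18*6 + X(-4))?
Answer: -164257/65 + 2*√37 ≈ -2514.9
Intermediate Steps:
X(z) = 2*z*(3 + 2*z) (X(z) = (2*z)*(z + (3 + z)) = (2*z)*(3 + 2*z) = 2*z*(3 + 2*z))
M = 1979/65 (M = 31 - (-36)*(-1)/65 = 31 - 1*36/65 = 31 - 36/65 = 1979/65 ≈ 30.446)
M*(-83) + √(18*6 + X(-4)) = (1979/65)*(-83) + √(18*6 + 2*(-4)*(3 + 2*(-4))) = -164257/65 + √(108 + 2*(-4)*(3 - 8)) = -164257/65 + √(108 + 2*(-4)*(-5)) = -164257/65 + √(108 + 40) = -164257/65 + √148 = -164257/65 + 2*√37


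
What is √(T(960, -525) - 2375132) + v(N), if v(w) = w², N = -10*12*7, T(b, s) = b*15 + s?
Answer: 705600 + I*√2361257 ≈ 7.056e+5 + 1536.6*I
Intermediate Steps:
T(b, s) = s + 15*b (T(b, s) = 15*b + s = s + 15*b)
N = -840 (N = -120*7 = -840)
√(T(960, -525) - 2375132) + v(N) = √((-525 + 15*960) - 2375132) + (-840)² = √((-525 + 14400) - 2375132) + 705600 = √(13875 - 2375132) + 705600 = √(-2361257) + 705600 = I*√2361257 + 705600 = 705600 + I*√2361257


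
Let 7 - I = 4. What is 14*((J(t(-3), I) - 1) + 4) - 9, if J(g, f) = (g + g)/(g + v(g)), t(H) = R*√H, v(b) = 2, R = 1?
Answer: 45 + 8*I*√3 ≈ 45.0 + 13.856*I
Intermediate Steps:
I = 3 (I = 7 - 1*4 = 7 - 4 = 3)
t(H) = √H (t(H) = 1*√H = √H)
J(g, f) = 2*g/(2 + g) (J(g, f) = (g + g)/(g + 2) = (2*g)/(2 + g) = 2*g/(2 + g))
14*((J(t(-3), I) - 1) + 4) - 9 = 14*((2*√(-3)/(2 + √(-3)) - 1) + 4) - 9 = 14*((2*(I*√3)/(2 + I*√3) - 1) + 4) - 9 = 14*((2*I*√3/(2 + I*√3) - 1) + 4) - 9 = 14*((-1 + 2*I*√3/(2 + I*√3)) + 4) - 9 = 14*(3 + 2*I*√3/(2 + I*√3)) - 9 = (42 + 28*I*√3/(2 + I*√3)) - 9 = 33 + 28*I*√3/(2 + I*√3)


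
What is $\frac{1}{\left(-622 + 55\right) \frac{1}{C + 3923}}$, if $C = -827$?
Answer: $- \frac{344}{63} \approx -5.4603$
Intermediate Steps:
$\frac{1}{\left(-622 + 55\right) \frac{1}{C + 3923}} = \frac{1}{\left(-622 + 55\right) \frac{1}{-827 + 3923}} = \frac{1}{\left(-567\right) \frac{1}{3096}} = \frac{1}{- \frac{63}{344}} = - \frac{344}{63}$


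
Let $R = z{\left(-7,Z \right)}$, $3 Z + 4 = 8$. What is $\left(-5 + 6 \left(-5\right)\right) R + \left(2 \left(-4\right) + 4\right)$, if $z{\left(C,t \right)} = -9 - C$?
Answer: $66$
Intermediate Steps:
$Z = \frac{4}{3}$ ($Z = - \frac{4}{3} + \frac{1}{3} \cdot 8 = - \frac{4}{3} + \frac{8}{3} = \frac{4}{3} \approx 1.3333$)
$R = -2$ ($R = -9 - -7 = -9 + 7 = -2$)
$\left(-5 + 6 \left(-5\right)\right) R + \left(2 \left(-4\right) + 4\right) = \left(-5 + 6 \left(-5\right)\right) \left(-2\right) + \left(2 \left(-4\right) + 4\right) = \left(-5 - 30\right) \left(-2\right) + \left(-8 + 4\right) = \left(-35\right) \left(-2\right) - 4 = 70 - 4 = 66$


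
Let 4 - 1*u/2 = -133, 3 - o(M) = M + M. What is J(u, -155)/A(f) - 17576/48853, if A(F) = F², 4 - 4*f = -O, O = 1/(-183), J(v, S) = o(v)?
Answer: -14275644309176/26105137933 ≈ -546.85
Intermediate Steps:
o(M) = 3 - 2*M (o(M) = 3 - (M + M) = 3 - 2*M)
u = 274 (u = 8 - 2*(-133) = 8 + 266 = 274)
J(v, S) = 3 - 2*v
O = -1/183 ≈ -0.0054645
f = 731/732 (f = 1 - (-1)*(-1)/(4*183) = 1 - ¼*1/183 = 1 - 1/732 = 731/732 ≈ 0.99863)
J(u, -155)/A(f) - 17576/48853 = (3 - 2*274)/((731/732)²) - 17576/48853 = (3 - 548)/(534361/535824) - 17576*1/48853 = -545*535824/534361 - 17576/48853 = -292024080/534361 - 17576/48853 = -14275644309176/26105137933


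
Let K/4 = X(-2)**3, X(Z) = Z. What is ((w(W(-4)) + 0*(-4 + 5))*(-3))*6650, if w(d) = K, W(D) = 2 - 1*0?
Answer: 638400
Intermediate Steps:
K = -32 (K = 4*(-2)**3 = 4*(-8) = -32)
W(D) = 2 (W(D) = 2 + 0 = 2)
w(d) = -32
((w(W(-4)) + 0*(-4 + 5))*(-3))*6650 = ((-32 + 0*(-4 + 5))*(-3))*6650 = ((-32 + 0*1)*(-3))*6650 = ((-32 + 0)*(-3))*6650 = -32*(-3)*6650 = 96*6650 = 638400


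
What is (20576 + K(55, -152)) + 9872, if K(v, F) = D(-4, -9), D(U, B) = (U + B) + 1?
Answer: 30436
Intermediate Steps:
D(U, B) = 1 + B + U (D(U, B) = (B + U) + 1 = 1 + B + U)
K(v, F) = -12 (K(v, F) = 1 - 9 - 4 = -12)
(20576 + K(55, -152)) + 9872 = (20576 - 12) + 9872 = 20564 + 9872 = 30436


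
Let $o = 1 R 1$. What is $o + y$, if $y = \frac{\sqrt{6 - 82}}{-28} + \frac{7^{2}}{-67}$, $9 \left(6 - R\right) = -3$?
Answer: $\frac{1126}{201} - \frac{i \sqrt{19}}{14} \approx 5.602 - 0.31135 i$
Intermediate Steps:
$R = \frac{19}{3}$ ($R = 6 - - \frac{1}{3} = 6 + \frac{1}{3} = \frac{19}{3} \approx 6.3333$)
$o = \frac{19}{3}$ ($o = 1 \cdot \frac{19}{3} \cdot 1 = \frac{19}{3} \cdot 1 = \frac{19}{3} \approx 6.3333$)
$y = - \frac{49}{67} - \frac{i \sqrt{19}}{14}$ ($y = \sqrt{-76} \left(- \frac{1}{28}\right) + 49 \left(- \frac{1}{67}\right) = 2 i \sqrt{19} \left(- \frac{1}{28}\right) - \frac{49}{67} = - \frac{i \sqrt{19}}{14} - \frac{49}{67} = - \frac{49}{67} - \frac{i \sqrt{19}}{14} \approx -0.73134 - 0.31135 i$)
$o + y = \frac{19}{3} - \left(\frac{49}{67} + \frac{i \sqrt{19}}{14}\right) = \frac{1126}{201} - \frac{i \sqrt{19}}{14}$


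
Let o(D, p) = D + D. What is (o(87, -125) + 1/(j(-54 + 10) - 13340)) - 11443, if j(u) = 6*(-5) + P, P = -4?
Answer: -150711607/13374 ≈ -11269.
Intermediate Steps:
o(D, p) = 2*D
j(u) = -34 (j(u) = 6*(-5) - 4 = -30 - 4 = -34)
(o(87, -125) + 1/(j(-54 + 10) - 13340)) - 11443 = (2*87 + 1/(-34 - 13340)) - 11443 = (174 + 1/(-13374)) - 11443 = (174 - 1/13374) - 11443 = 2327075/13374 - 11443 = -150711607/13374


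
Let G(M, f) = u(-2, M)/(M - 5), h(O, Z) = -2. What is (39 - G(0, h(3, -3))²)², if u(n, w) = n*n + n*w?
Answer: 919681/625 ≈ 1471.5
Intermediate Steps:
u(n, w) = n² + n*w
G(M, f) = (4 - 2*M)/(-5 + M) (G(M, f) = (-2*(-2 + M))/(M - 5) = (4 - 2*M)/(-5 + M))
(39 - G(0, h(3, -3))²)² = (39 - (2*(2 - 1*0)/(-5 + 0))²)² = (39 - (2*(2 + 0)/(-5))²)² = (39 - (2*(-⅕)*2)²)² = (39 - (-⅘)²)² = (39 - 1*16/25)² = (39 - 16/25)² = (959/25)² = 919681/625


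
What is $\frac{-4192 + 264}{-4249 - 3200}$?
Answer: $\frac{3928}{7449} \approx 0.52732$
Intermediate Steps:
$\frac{-4192 + 264}{-4249 - 3200} = - \frac{3928}{-7449} = \left(-3928\right) \left(- \frac{1}{7449}\right) = \frac{3928}{7449}$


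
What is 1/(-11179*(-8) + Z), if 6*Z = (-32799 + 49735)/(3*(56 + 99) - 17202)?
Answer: 50211/4490461684 ≈ 1.1182e-5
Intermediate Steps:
Z = -8468/50211 (Z = ((-32799 + 49735)/(3*(56 + 99) - 17202))/6 = (16936/(3*155 - 17202))/6 = (16936/(465 - 17202))/6 = (16936/(-16737))/6 = (16936*(-1/16737))/6 = (1/6)*(-16936/16737) = -8468/50211 ≈ -0.16865)
1/(-11179*(-8) + Z) = 1/(-11179*(-8) - 8468/50211) = 1/(89432 - 8468/50211) = 1/(4490461684/50211) = 50211/4490461684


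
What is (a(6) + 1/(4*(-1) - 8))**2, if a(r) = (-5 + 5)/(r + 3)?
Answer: 1/144 ≈ 0.0069444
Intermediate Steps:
a(r) = 0 (a(r) = 0/(3 + r) = 0)
(a(6) + 1/(4*(-1) - 8))**2 = (0 + 1/(4*(-1) - 8))**2 = (0 + 1/(-4 - 8))**2 = (0 + 1/(-12))**2 = (0 - 1/12)**2 = (-1/12)**2 = 1/144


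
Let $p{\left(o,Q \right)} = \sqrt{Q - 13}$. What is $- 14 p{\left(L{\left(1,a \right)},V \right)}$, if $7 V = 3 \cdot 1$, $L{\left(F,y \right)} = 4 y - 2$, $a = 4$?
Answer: $- 4 i \sqrt{154} \approx - 49.639 i$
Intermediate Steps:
$L{\left(F,y \right)} = -2 + 4 y$
$V = \frac{3}{7}$ ($V = \frac{3 \cdot 1}{7} = \frac{1}{7} \cdot 3 = \frac{3}{7} \approx 0.42857$)
$p{\left(o,Q \right)} = \sqrt{-13 + Q}$
$- 14 p{\left(L{\left(1,a \right)},V \right)} = - 14 \sqrt{-13 + \frac{3}{7}} = - 14 \sqrt{- \frac{88}{7}} = - 14 \frac{2 i \sqrt{154}}{7} = - 4 i \sqrt{154}$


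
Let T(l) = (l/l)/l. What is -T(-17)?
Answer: 1/17 ≈ 0.058824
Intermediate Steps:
T(l) = 1/l
-T(-17) = -1/(-17) = -1*(-1/17) = 1/17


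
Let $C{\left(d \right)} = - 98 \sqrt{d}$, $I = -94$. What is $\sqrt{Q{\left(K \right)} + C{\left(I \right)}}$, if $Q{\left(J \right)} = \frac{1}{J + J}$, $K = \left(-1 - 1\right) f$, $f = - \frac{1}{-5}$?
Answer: $\frac{\sqrt{-5 - 392 i \sqrt{94}}}{2} \approx 21.782 - 21.811 i$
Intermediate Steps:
$f = \frac{1}{5}$ ($f = \left(-1\right) \left(- \frac{1}{5}\right) = \frac{1}{5} \approx 0.2$)
$K = - \frac{2}{5}$ ($K = \left(-1 - 1\right) \frac{1}{5} = \left(-2\right) \frac{1}{5} = - \frac{2}{5} \approx -0.4$)
$Q{\left(J \right)} = \frac{1}{2 J}$
$\sqrt{Q{\left(K \right)} + C{\left(I \right)}} = \sqrt{\frac{1}{2 \left(- \frac{2}{5}\right)} - 98 \sqrt{-94}} = \sqrt{\frac{1}{2} \left(- \frac{5}{2}\right) - 98 i \sqrt{94}} = \sqrt{- \frac{5}{4} - 98 i \sqrt{94}}$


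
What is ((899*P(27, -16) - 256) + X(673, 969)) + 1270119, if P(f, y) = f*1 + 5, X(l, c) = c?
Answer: 1299600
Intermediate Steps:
P(f, y) = 5 + f (P(f, y) = f + 5 = 5 + f)
((899*P(27, -16) - 256) + X(673, 969)) + 1270119 = ((899*(5 + 27) - 256) + 969) + 1270119 = ((899*32 - 256) + 969) + 1270119 = ((28768 - 256) + 969) + 1270119 = (28512 + 969) + 1270119 = 29481 + 1270119 = 1299600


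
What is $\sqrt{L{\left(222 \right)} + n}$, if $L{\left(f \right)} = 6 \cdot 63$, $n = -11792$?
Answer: $i \sqrt{11414} \approx 106.84 i$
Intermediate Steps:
$L{\left(f \right)} = 378$
$\sqrt{L{\left(222 \right)} + n} = \sqrt{378 - 11792} = \sqrt{-11414} = i \sqrt{11414}$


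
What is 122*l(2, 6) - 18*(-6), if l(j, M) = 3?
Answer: 474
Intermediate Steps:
122*l(2, 6) - 18*(-6) = 122*3 - 18*(-6) = 366 + 108 = 474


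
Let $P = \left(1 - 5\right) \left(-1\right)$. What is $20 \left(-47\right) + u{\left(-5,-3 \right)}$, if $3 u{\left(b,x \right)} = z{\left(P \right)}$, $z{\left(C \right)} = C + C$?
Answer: $- \frac{2812}{3} \approx -937.33$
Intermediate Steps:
$P = 4$ ($P = \left(-4\right) \left(-1\right) = 4$)
$z{\left(C \right)} = 2 C$
$u{\left(b,x \right)} = \frac{8}{3}$ ($u{\left(b,x \right)} = \frac{2 \cdot 4}{3} = \frac{1}{3} \cdot 8 = \frac{8}{3}$)
$20 \left(-47\right) + u{\left(-5,-3 \right)} = 20 \left(-47\right) + \frac{8}{3} = -940 + \frac{8}{3} = - \frac{2812}{3}$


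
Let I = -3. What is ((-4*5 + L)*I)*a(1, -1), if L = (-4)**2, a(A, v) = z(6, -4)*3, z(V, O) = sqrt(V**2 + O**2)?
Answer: 72*sqrt(13) ≈ 259.60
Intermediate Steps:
z(V, O) = sqrt(O**2 + V**2)
a(A, v) = 6*sqrt(13) (a(A, v) = sqrt((-4)**2 + 6**2)*3 = sqrt(16 + 36)*3 = sqrt(52)*3 = (2*sqrt(13))*3 = 6*sqrt(13))
L = 16
((-4*5 + L)*I)*a(1, -1) = ((-4*5 + 16)*(-3))*(6*sqrt(13)) = ((-20 + 16)*(-3))*(6*sqrt(13)) = (-4*(-3))*(6*sqrt(13)) = 12*(6*sqrt(13)) = 72*sqrt(13)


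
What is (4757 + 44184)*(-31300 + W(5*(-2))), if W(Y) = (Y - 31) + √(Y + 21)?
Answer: -1533859881 + 48941*√11 ≈ -1.5337e+9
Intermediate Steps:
W(Y) = -31 + Y + √(21 + Y) (W(Y) = (-31 + Y) + √(21 + Y) = -31 + Y + √(21 + Y))
(4757 + 44184)*(-31300 + W(5*(-2))) = (4757 + 44184)*(-31300 + (-31 + 5*(-2) + √(21 + 5*(-2)))) = 48941*(-31300 + (-31 - 10 + √(21 - 10))) = 48941*(-31300 + (-31 - 10 + √11)) = 48941*(-31300 + (-41 + √11)) = 48941*(-31341 + √11) = -1533859881 + 48941*√11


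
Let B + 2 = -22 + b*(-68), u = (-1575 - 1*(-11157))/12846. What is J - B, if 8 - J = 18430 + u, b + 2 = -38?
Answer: -45215235/2141 ≈ -21119.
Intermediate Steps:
b = -40 (b = -2 - 38 = -40)
u = 1597/2141 (u = (-1575 + 11157)*(1/12846) = 9582*(1/12846) = 1597/2141 ≈ 0.74591)
J = -39443099/2141 (J = 8 - (18430 + 1597/2141) = 8 - 1*39460227/2141 = 8 - 39460227/2141 = -39443099/2141 ≈ -18423.)
B = 2696 (B = -2 + (-22 - 40*(-68)) = -2 + (-22 + 2720) = -2 + 2698 = 2696)
J - B = -39443099/2141 - 1*2696 = -39443099/2141 - 2696 = -45215235/2141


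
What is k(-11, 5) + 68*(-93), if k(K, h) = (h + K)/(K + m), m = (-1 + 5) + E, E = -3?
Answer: -31617/5 ≈ -6323.4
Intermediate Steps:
m = 1 (m = (-1 + 5) - 3 = 4 - 3 = 1)
k(K, h) = (K + h)/(1 + K) (k(K, h) = (h + K)/(K + 1) = (K + h)/(1 + K))
k(-11, 5) + 68*(-93) = (-11 + 5)/(1 - 11) + 68*(-93) = -6/(-10) - 6324 = -⅒*(-6) - 6324 = ⅗ - 6324 = -31617/5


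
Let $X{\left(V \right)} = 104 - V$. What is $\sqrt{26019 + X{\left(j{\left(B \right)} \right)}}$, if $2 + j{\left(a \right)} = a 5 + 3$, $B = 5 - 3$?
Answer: $16 \sqrt{102} \approx 161.59$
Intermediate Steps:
$B = 2$ ($B = 5 - 3 = 2$)
$j{\left(a \right)} = 1 + 5 a$ ($j{\left(a \right)} = -2 + \left(a 5 + 3\right) = -2 + \left(5 a + 3\right) = -2 + \left(3 + 5 a\right) = 1 + 5 a$)
$\sqrt{26019 + X{\left(j{\left(B \right)} \right)}} = \sqrt{26019 + \left(104 - \left(1 + 5 \cdot 2\right)\right)} = \sqrt{26019 + \left(104 - \left(1 + 10\right)\right)} = \sqrt{26019 + \left(104 - 11\right)} = \sqrt{26019 + 93} = \sqrt{26112} = 16 \sqrt{102}$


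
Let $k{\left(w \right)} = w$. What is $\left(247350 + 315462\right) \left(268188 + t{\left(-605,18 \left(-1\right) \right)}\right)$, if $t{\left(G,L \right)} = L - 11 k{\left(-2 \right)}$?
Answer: $150941675904$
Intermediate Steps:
$t{\left(G,L \right)} = 22 + L$ ($t{\left(G,L \right)} = L - -22 = L + 22 = 22 + L$)
$\left(247350 + 315462\right) \left(268188 + t{\left(-605,18 \left(-1\right) \right)}\right) = \left(247350 + 315462\right) \left(268188 + \left(22 + 18 \left(-1\right)\right)\right) = 562812 \left(268188 + \left(22 - 18\right)\right) = 562812 \left(268188 + 4\right) = 562812 \cdot 268192 = 150941675904$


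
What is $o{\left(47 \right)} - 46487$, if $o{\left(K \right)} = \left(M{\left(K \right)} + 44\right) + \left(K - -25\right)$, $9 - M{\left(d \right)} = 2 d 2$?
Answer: $-46550$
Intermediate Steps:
$M{\left(d \right)} = 9 - 4 d$ ($M{\left(d \right)} = 9 - 2 d 2 = 9 - 4 d$)
$o{\left(K \right)} = 78 - 3 K$ ($o{\left(K \right)} = \left(\left(9 - 4 K\right) + 44\right) + \left(K - -25\right) = \left(53 - 4 K\right) + \left(K + 25\right) = \left(53 - 4 K\right) + \left(25 + K\right) = 78 - 3 K$)
$o{\left(47 \right)} - 46487 = \left(78 - 141\right) - 46487 = -63 - 46487 = -46550$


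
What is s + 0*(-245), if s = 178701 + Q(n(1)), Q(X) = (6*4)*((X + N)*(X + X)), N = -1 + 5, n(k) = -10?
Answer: 181581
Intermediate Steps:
N = 4
Q(X) = 48*X*(4 + X) (Q(X) = (6*4)*((X + 4)*(X + X)) = 24*((4 + X)*(2*X)) = 24*(2*X*(4 + X)) = 48*X*(4 + X))
s = 181581 (s = 178701 + 48*(-10)*(4 - 10) = 178701 + 48*(-10)*(-6) = 178701 + 2880 = 181581)
s + 0*(-245) = 181581 + 0*(-245) = 181581 + 0 = 181581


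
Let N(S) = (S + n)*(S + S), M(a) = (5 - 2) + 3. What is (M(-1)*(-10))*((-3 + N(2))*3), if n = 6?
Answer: -5220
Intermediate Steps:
M(a) = 6 (M(a) = 3 + 3 = 6)
N(S) = 2*S*(6 + S) (N(S) = (S + 6)*(S + S) = (6 + S)*(2*S) = 2*S*(6 + S))
(M(-1)*(-10))*((-3 + N(2))*3) = (6*(-10))*((-3 + 2*2*(6 + 2))*3) = -60*(-3 + 2*2*8)*3 = -60*(-3 + 32)*3 = -1740*3 = -60*87 = -5220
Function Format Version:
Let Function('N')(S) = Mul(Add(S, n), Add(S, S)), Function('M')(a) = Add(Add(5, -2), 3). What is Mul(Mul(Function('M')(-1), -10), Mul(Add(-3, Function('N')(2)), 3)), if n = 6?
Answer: -5220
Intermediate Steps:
Function('M')(a) = 6 (Function('M')(a) = Add(3, 3) = 6)
Function('N')(S) = Mul(2, S, Add(6, S)) (Function('N')(S) = Mul(Add(S, 6), Add(S, S)) = Mul(Add(6, S), Mul(2, S)) = Mul(2, S, Add(6, S)))
Mul(Mul(Function('M')(-1), -10), Mul(Add(-3, Function('N')(2)), 3)) = Mul(Mul(6, -10), Mul(Add(-3, Mul(2, 2, Add(6, 2))), 3)) = Mul(-60, Mul(Add(-3, Mul(2, 2, 8)), 3)) = Mul(-60, Mul(Add(-3, 32), 3)) = Mul(-60, Mul(29, 3)) = Mul(-60, 87) = -5220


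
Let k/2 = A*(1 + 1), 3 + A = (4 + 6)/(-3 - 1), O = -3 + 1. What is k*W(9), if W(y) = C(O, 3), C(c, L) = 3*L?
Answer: -198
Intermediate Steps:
O = -2
W(y) = 9 (W(y) = 3*3 = 9)
A = -11/2 (A = -3 + (4 + 6)/(-3 - 1) = -3 + 10/(-4) = -3 + 10*(-¼) = -3 - 5/2 = -11/2 ≈ -5.5000)
k = -22 (k = 2*(-11*(1 + 1)/2) = 2*(-11/2*2) = 2*(-11) = -22)
k*W(9) = -22*9 = -198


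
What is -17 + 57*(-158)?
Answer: -9023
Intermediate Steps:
-17 + 57*(-158) = -17 - 9006 = -9023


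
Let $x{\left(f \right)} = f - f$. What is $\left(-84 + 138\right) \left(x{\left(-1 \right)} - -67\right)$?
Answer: $3618$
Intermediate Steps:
$x{\left(f \right)} = 0$
$\left(-84 + 138\right) \left(x{\left(-1 \right)} - -67\right) = \left(-84 + 138\right) \left(0 - -67\right) = 54 \left(0 + 67\right) = 54 \cdot 67 = 3618$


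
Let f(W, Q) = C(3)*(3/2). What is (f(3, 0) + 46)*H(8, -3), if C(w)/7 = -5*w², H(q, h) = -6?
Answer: 2559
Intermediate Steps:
C(w) = -35*w² (C(w) = 7*(-5*w²) = -35*w²)
f(W, Q) = -945/2 (f(W, Q) = (-35*3²)*(3/2) = (-35*9)*(3*(½)) = -315*3/2 = -945/2)
(f(3, 0) + 46)*H(8, -3) = (-945/2 + 46)*(-6) = -853/2*(-6) = 2559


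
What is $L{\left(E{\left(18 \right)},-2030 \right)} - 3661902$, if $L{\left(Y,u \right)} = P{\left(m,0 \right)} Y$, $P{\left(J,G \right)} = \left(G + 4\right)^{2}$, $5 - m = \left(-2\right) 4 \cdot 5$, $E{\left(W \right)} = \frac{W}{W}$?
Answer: $-3661886$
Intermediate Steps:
$E{\left(W \right)} = 1$
$m = 45$ ($m = 5 - \left(-2\right) 4 \cdot 5 = 5 - \left(-8\right) 5 = 5 - -40 = 5 + 40 = 45$)
$P{\left(J,G \right)} = \left(4 + G\right)^{2}$
$L{\left(Y,u \right)} = 16 Y$ ($L{\left(Y,u \right)} = \left(4 + 0\right)^{2} Y = 4^{2} Y = 16 Y$)
$L{\left(E{\left(18 \right)},-2030 \right)} - 3661902 = 16 \cdot 1 - 3661902 = 16 - 3661902 = -3661886$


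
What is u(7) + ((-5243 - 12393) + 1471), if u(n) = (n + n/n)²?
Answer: -16101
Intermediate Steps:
u(n) = (1 + n)² (u(n) = (n + 1)² = (1 + n)²)
u(7) + ((-5243 - 12393) + 1471) = (1 + 7)² + ((-5243 - 12393) + 1471) = 8² + (-17636 + 1471) = 64 - 16165 = -16101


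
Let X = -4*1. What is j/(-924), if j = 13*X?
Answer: 13/231 ≈ 0.056277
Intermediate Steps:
X = -4
j = -52 (j = 13*(-4) = -52)
j/(-924) = -52/(-924) = -52*(-1/924) = 13/231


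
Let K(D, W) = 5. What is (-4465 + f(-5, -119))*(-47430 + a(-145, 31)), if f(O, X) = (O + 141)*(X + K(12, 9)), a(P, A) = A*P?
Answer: 1036890325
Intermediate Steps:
f(O, X) = (5 + X)*(141 + O) (f(O, X) = (O + 141)*(X + 5) = (141 + O)*(5 + X) = (5 + X)*(141 + O))
(-4465 + f(-5, -119))*(-47430 + a(-145, 31)) = (-4465 + (705 + 5*(-5) + 141*(-119) - 5*(-119)))*(-47430 + 31*(-145)) = (-4465 + (705 - 25 - 16779 + 595))*(-47430 - 4495) = (-4465 - 15504)*(-51925) = -19969*(-51925) = 1036890325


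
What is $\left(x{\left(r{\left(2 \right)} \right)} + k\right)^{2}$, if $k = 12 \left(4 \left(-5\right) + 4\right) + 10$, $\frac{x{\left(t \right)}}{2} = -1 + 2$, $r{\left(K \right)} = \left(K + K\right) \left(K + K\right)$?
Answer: $32400$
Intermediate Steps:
$r{\left(K \right)} = 4 K^{2}$ ($r{\left(K \right)} = 2 K 2 K = 4 K^{2}$)
$x{\left(t \right)} = 2$ ($x{\left(t \right)} = 2 \left(-1 + 2\right) = 2 \cdot 1 = 2$)
$k = -182$ ($k = 12 \left(-20 + 4\right) + 10 = 12 \left(-16\right) + 10 = -192 + 10 = -182$)
$\left(x{\left(r{\left(2 \right)} \right)} + k\right)^{2} = \left(2 - 182\right)^{2} = \left(-180\right)^{2} = 32400$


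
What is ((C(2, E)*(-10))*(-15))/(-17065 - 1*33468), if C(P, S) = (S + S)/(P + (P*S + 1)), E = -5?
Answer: -1500/353731 ≈ -0.0042405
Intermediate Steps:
C(P, S) = 2*S/(1 + P + P*S) (C(P, S) = (2*S)/(P + (1 + P*S)) = (2*S)/(1 + P + P*S) = 2*S/(1 + P + P*S))
((C(2, E)*(-10))*(-15))/(-17065 - 1*33468) = (((2*(-5)/(1 + 2 + 2*(-5)))*(-10))*(-15))/(-17065 - 1*33468) = (((2*(-5)/(1 + 2 - 10))*(-10))*(-15))/(-17065 - 33468) = (((2*(-5)/(-7))*(-10))*(-15))/(-50533) = (((2*(-5)*(-1/7))*(-10))*(-15))*(-1/50533) = (((10/7)*(-10))*(-15))*(-1/50533) = -100/7*(-15)*(-1/50533) = (1500/7)*(-1/50533) = -1500/353731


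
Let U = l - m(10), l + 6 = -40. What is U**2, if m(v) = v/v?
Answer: 2209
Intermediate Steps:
m(v) = 1
l = -46 (l = -6 - 40 = -46)
U = -47 (U = -46 - 1*1 = -46 - 1 = -47)
U**2 = (-47)**2 = 2209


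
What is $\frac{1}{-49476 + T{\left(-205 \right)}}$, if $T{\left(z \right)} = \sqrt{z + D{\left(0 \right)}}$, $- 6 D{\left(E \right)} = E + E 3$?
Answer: $- \frac{49476}{2447874781} - \frac{i \sqrt{205}}{2447874781} \approx -2.0212 \cdot 10^{-5} - 5.8491 \cdot 10^{-9} i$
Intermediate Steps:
$D{\left(E \right)} = - \frac{2 E}{3}$ ($D{\left(E \right)} = - \frac{E + E 3}{6} = - \frac{E + 3 E}{6} = - \frac{4 E}{6} = - \frac{2 E}{3}$)
$T{\left(z \right)} = \sqrt{z}$ ($T{\left(z \right)} = \sqrt{z - 0} = \sqrt{z + 0} = \sqrt{z}$)
$\frac{1}{-49476 + T{\left(-205 \right)}} = \frac{1}{-49476 + \sqrt{-205}} = \frac{1}{-49476 + i \sqrt{205}}$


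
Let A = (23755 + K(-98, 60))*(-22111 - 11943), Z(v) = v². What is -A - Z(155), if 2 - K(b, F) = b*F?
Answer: 1009234373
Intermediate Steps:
K(b, F) = 2 - F*b (K(b, F) = 2 - b*F = 2 - F*b)
A = -1009258398 (A = (23755 + (2 - 1*60*(-98)))*(-22111 - 11943) = (23755 + (2 + 5880))*(-34054) = (23755 + 5882)*(-34054) = 29637*(-34054) = -1009258398)
-A - Z(155) = -1*(-1009258398) - 1*155² = 1009258398 - 1*24025 = 1009258398 - 24025 = 1009234373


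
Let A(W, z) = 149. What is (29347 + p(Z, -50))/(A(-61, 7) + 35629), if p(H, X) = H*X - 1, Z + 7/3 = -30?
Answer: 46444/53667 ≈ 0.86541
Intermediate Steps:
Z = -97/3 (Z = -7/3 - 30 = -97/3 ≈ -32.333)
p(H, X) = -1 + H*X
(29347 + p(Z, -50))/(A(-61, 7) + 35629) = (29347 + (-1 - 97/3*(-50)))/(149 + 35629) = (29347 + (-1 + 4850/3))/35778 = (29347 + 4847/3)*(1/35778) = (92888/3)*(1/35778) = 46444/53667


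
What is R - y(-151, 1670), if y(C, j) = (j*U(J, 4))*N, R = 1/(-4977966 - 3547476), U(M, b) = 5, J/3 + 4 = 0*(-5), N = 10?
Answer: -711874407001/8525442 ≈ -83500.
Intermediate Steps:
J = -12 (J = -12 + 3*(0*(-5)) = -12 + 3*0 = -12 + 0 = -12)
R = -1/8525442 (R = 1/(-8525442) = -1/8525442 ≈ -1.1730e-7)
y(C, j) = 50*j (y(C, j) = (j*5)*10 = (5*j)*10 = 50*j)
R - y(-151, 1670) = -1/8525442 - 50*1670 = -1/8525442 - 1*83500 = -1/8525442 - 83500 = -711874407001/8525442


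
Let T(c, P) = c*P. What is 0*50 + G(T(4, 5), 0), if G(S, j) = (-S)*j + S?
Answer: 20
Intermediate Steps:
T(c, P) = P*c
G(S, j) = S - S*j (G(S, j) = -S*j + S = S - S*j)
0*50 + G(T(4, 5), 0) = 0*50 + (5*4)*(1 - 1*0) = 0 + 20*(1 + 0) = 0 + 20*1 = 0 + 20 = 20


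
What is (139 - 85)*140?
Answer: 7560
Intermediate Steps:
(139 - 85)*140 = 54*140 = 7560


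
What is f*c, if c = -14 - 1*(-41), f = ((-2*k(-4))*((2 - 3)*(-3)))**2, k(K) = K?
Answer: 15552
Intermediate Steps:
f = 576 (f = ((-2*(-4))*((2 - 3)*(-3)))**2 = (8*(-1*(-3)))**2 = (8*3)**2 = 24**2 = 576)
c = 27 (c = -14 + 41 = 27)
f*c = 576*27 = 15552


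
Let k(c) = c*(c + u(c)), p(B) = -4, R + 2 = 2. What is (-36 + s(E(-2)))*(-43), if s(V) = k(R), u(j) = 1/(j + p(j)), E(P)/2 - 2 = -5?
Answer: 1548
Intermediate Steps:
R = 0 (R = -2 + 2 = 0)
E(P) = -6 (E(P) = 4 + 2*(-5) = 4 - 10 = -6)
u(j) = 1/(-4 + j) (u(j) = 1/(j - 4) = 1/(-4 + j))
k(c) = c*(c + 1/(-4 + c))
s(V) = 0 (s(V) = 0*(1 + 0*(-4 + 0))/(-4 + 0) = 0*(1 + 0*(-4))/(-4) = 0*(-¼)*(1 + 0) = 0*(-¼)*1 = 0)
(-36 + s(E(-2)))*(-43) = (-36 + 0)*(-43) = -36*(-43) = 1548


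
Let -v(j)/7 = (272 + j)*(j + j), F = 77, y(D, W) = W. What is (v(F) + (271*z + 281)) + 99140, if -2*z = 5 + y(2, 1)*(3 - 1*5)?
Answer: -554415/2 ≈ -2.7721e+5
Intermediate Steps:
z = -3/2 (z = -(5 + 1*(3 - 1*5))/2 = -(5 + 1*(3 - 5))/2 = -(5 + 1*(-2))/2 = -(5 - 2)/2 = -½*3 = -3/2 ≈ -1.5000)
v(j) = -14*j*(272 + j) (v(j) = -7*(272 + j)*(j + j) = -7*(272 + j)*2*j = -14*j*(272 + j))
(v(F) + (271*z + 281)) + 99140 = (-14*77*(272 + 77) + (271*(-3/2) + 281)) + 99140 = (-14*77*349 + (-813/2 + 281)) + 99140 = (-376222 - 251/2) + 99140 = -752695/2 + 99140 = -554415/2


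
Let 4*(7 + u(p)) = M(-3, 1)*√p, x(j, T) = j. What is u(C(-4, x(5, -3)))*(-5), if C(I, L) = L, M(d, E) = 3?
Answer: 35 - 15*√5/4 ≈ 26.615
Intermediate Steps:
u(p) = -7 + 3*√p/4 (u(p) = -7 + (3*√p)/4 = -7 + 3*√p/4)
u(C(-4, x(5, -3)))*(-5) = (-7 + 3*√5/4)*(-5) = 35 - 15*√5/4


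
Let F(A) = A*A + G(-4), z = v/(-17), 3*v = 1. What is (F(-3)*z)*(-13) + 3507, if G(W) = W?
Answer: 178922/51 ≈ 3508.3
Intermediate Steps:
v = 1/3 (v = (1/3)*1 = 1/3 ≈ 0.33333)
z = -1/51 (z = (1/3)/(-17) = (1/3)*(-1/17) = -1/51 ≈ -0.019608)
F(A) = -4 + A**2 (F(A) = A*A - 4 = A**2 - 4 = -4 + A**2)
(F(-3)*z)*(-13) + 3507 = ((-4 + (-3)**2)*(-1/51))*(-13) + 3507 = ((-4 + 9)*(-1/51))*(-13) + 3507 = (5*(-1/51))*(-13) + 3507 = -5/51*(-13) + 3507 = 65/51 + 3507 = 178922/51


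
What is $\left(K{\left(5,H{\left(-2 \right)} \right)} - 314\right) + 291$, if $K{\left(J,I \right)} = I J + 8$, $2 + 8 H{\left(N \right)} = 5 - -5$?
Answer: $-10$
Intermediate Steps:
$H{\left(N \right)} = 1$ ($H{\left(N \right)} = - \frac{1}{4} + \frac{5 - -5}{8} = - \frac{1}{4} + \frac{5 + 5}{8} = - \frac{1}{4} + \frac{1}{8} \cdot 10 = - \frac{1}{4} + \frac{5}{4} = 1$)
$K{\left(J,I \right)} = 8 + I J$
$\left(K{\left(5,H{\left(-2 \right)} \right)} - 314\right) + 291 = \left(\left(8 + 1 \cdot 5\right) - 314\right) + 291 = \left(\left(8 + 5\right) - 314\right) + 291 = \left(13 - 314\right) + 291 = -301 + 291 = -10$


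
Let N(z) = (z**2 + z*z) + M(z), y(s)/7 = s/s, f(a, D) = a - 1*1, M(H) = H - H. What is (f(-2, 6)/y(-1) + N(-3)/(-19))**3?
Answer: -6128487/2352637 ≈ -2.6049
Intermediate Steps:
M(H) = 0
f(a, D) = -1 + a (f(a, D) = a - 1 = -1 + a)
y(s) = 7 (y(s) = 7*(s/s) = 7*1 = 7)
N(z) = 2*z**2 (N(z) = (z**2 + z*z) + 0 = (z**2 + z**2) + 0 = 2*z**2 + 0 = 2*z**2)
(f(-2, 6)/y(-1) + N(-3)/(-19))**3 = ((-1 - 2)/7 + (2*(-3)**2)/(-19))**3 = (-3*1/7 + (2*9)*(-1/19))**3 = (-3/7 + 18*(-1/19))**3 = (-3/7 - 18/19)**3 = (-183/133)**3 = -6128487/2352637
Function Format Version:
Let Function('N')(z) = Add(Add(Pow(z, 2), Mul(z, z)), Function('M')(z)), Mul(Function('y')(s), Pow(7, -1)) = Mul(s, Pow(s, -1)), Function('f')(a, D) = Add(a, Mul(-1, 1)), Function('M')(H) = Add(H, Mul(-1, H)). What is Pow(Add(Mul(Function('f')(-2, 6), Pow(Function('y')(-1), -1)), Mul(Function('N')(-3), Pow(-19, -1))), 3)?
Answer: Rational(-6128487, 2352637) ≈ -2.6049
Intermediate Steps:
Function('M')(H) = 0
Function('f')(a, D) = Add(-1, a) (Function('f')(a, D) = Add(a, -1) = Add(-1, a))
Function('y')(s) = 7 (Function('y')(s) = Mul(7, Mul(s, Pow(s, -1))) = Mul(7, 1) = 7)
Function('N')(z) = Mul(2, Pow(z, 2)) (Function('N')(z) = Add(Add(Pow(z, 2), Mul(z, z)), 0) = Add(Add(Pow(z, 2), Pow(z, 2)), 0) = Add(Mul(2, Pow(z, 2)), 0) = Mul(2, Pow(z, 2)))
Pow(Add(Mul(Function('f')(-2, 6), Pow(Function('y')(-1), -1)), Mul(Function('N')(-3), Pow(-19, -1))), 3) = Pow(Add(Mul(Add(-1, -2), Pow(7, -1)), Mul(Mul(2, Pow(-3, 2)), Pow(-19, -1))), 3) = Pow(Add(Mul(-3, Rational(1, 7)), Mul(Mul(2, 9), Rational(-1, 19))), 3) = Pow(Add(Rational(-3, 7), Mul(18, Rational(-1, 19))), 3) = Pow(Add(Rational(-3, 7), Rational(-18, 19)), 3) = Pow(Rational(-183, 133), 3) = Rational(-6128487, 2352637)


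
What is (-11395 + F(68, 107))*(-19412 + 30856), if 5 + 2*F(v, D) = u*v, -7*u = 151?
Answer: -971784426/7 ≈ -1.3883e+8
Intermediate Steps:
u = -151/7 (u = -⅐*151 = -151/7 ≈ -21.571)
F(v, D) = -5/2 - 151*v/14 (F(v, D) = -5/2 + (-151*v/7)/2 = -5/2 - 151*v/14)
(-11395 + F(68, 107))*(-19412 + 30856) = (-11395 + (-5/2 - 151/14*68))*(-19412 + 30856) = (-11395 + (-5/2 - 5134/7))*11444 = (-11395 - 10303/14)*11444 = -169833/14*11444 = -971784426/7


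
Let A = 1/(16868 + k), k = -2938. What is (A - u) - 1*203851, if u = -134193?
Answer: -970335939/13930 ≈ -69658.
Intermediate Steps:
A = 1/13930 (A = 1/(16868 - 2938) = 1/13930 ≈ 7.1788e-5)
(A - u) - 1*203851 = (1/13930 - 1*(-134193)) - 1*203851 = (1/13930 + 134193) - 203851 = 1869308491/13930 - 203851 = -970335939/13930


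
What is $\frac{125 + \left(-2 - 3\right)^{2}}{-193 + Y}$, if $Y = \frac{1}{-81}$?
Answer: $- \frac{6075}{7817} \approx -0.77715$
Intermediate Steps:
$Y = - \frac{1}{81} \approx -0.012346$
$\frac{125 + \left(-2 - 3\right)^{2}}{-193 + Y} = \frac{125 + \left(-2 - 3\right)^{2}}{-193 - \frac{1}{81}} = \frac{125 + \left(-5\right)^{2}}{- \frac{15634}{81}} = \left(125 + 25\right) \left(- \frac{81}{15634}\right) = 150 \left(- \frac{81}{15634}\right) = - \frac{6075}{7817}$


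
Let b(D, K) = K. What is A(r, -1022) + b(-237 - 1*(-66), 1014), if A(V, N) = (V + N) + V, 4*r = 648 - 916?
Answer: -142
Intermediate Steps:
r = -67 (r = (648 - 916)/4 = (1/4)*(-268) = -67)
A(V, N) = N + 2*V (A(V, N) = (N + V) + V = N + 2*V)
A(r, -1022) + b(-237 - 1*(-66), 1014) = (-1022 + 2*(-67)) + 1014 = (-1022 - 134) + 1014 = -1156 + 1014 = -142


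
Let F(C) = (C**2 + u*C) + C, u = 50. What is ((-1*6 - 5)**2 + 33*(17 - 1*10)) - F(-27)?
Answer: 1000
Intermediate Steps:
F(C) = C**2 + 51*C (F(C) = (C**2 + 50*C) + C = C**2 + 51*C)
((-1*6 - 5)**2 + 33*(17 - 1*10)) - F(-27) = ((-1*6 - 5)**2 + 33*(17 - 1*10)) - (-27)*(51 - 27) = ((-6 - 5)**2 + 33*(17 - 10)) - (-27)*24 = ((-11)**2 + 33*7) - 1*(-648) = (121 + 231) + 648 = 352 + 648 = 1000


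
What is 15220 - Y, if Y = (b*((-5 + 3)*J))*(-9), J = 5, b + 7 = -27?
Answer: 18280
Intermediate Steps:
b = -34 (b = -7 - 27 = -34)
Y = -3060 (Y = -34*(-5 + 3)*5*(-9) = -(-68)*5*(-9) = -34*(-10)*(-9) = 340*(-9) = -3060)
15220 - Y = 15220 - 1*(-3060) = 15220 + 3060 = 18280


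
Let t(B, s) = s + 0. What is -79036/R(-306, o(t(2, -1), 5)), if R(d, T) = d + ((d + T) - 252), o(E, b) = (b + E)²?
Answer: 19759/212 ≈ 93.203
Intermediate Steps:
t(B, s) = s
o(E, b) = (E + b)²
R(d, T) = -252 + T + 2*d (R(d, T) = d + ((T + d) - 252) = d + (-252 + T + d) = -252 + T + 2*d)
-79036/R(-306, o(t(2, -1), 5)) = -79036/(-252 + (-1 + 5)² + 2*(-306)) = -79036/(-252 + 4² - 612) = -79036/(-252 + 16 - 612) = -79036/(-848) = -79036*(-1/848) = 19759/212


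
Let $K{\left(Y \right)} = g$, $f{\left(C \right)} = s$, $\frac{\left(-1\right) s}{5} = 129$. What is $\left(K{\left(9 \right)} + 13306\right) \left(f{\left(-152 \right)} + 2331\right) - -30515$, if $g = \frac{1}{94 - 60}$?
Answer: $\frac{381896170}{17} \approx 2.2464 \cdot 10^{7}$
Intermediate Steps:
$s = -645$ ($s = \left(-5\right) 129 = -645$)
$f{\left(C \right)} = -645$
$g = \frac{1}{34} \approx 0.029412$
$K{\left(Y \right)} = \frac{1}{34}$
$\left(K{\left(9 \right)} + 13306\right) \left(f{\left(-152 \right)} + 2331\right) - -30515 = \left(\frac{1}{34} + 13306\right) \left(-645 + 2331\right) - -30515 = \frac{452405}{34} \cdot 1686 + 30515 = \frac{381377415}{17} + 30515 = \frac{381896170}{17}$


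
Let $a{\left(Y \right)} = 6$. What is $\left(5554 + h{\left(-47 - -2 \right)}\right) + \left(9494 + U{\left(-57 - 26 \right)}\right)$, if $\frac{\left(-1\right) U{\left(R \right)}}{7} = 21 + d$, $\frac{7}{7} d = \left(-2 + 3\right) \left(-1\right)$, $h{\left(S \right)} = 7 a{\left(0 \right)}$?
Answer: $14950$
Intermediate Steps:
$h{\left(S \right)} = 42$ ($h{\left(S \right)} = 7 \cdot 6 = 42$)
$d = -1$ ($d = \left(-2 + 3\right) \left(-1\right) = 1 \left(-1\right) = -1$)
$U{\left(R \right)} = -140$ ($U{\left(R \right)} = - 7 \left(21 - 1\right) = \left(-7\right) 20 = -140$)
$\left(5554 + h{\left(-47 - -2 \right)}\right) + \left(9494 + U{\left(-57 - 26 \right)}\right) = \left(5554 + 42\right) + \left(9494 - 140\right) = 5596 + 9354 = 14950$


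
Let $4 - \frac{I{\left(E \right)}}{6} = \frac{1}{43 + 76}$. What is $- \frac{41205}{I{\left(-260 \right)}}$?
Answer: $- \frac{326893}{190} \approx -1720.5$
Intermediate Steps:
$I{\left(E \right)} = \frac{2850}{119}$ ($I{\left(E \right)} = 24 - \frac{6}{43 + 76} = 24 - \frac{6}{119} = \frac{2850}{119}$)
$- \frac{41205}{I{\left(-260 \right)}} = - \frac{41205}{\frac{2850}{119}} = \left(-41205\right) \frac{119}{2850} = - \frac{326893}{190}$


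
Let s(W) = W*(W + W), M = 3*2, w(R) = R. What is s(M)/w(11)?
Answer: 72/11 ≈ 6.5455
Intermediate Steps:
M = 6
s(W) = 2*W**2 (s(W) = W*(2*W) = 2*W**2)
s(M)/w(11) = (2*6**2)/11 = (2*36)*(1/11) = 72*(1/11) = 72/11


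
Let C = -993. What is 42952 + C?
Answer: 41959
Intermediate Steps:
42952 + C = 42952 - 993 = 41959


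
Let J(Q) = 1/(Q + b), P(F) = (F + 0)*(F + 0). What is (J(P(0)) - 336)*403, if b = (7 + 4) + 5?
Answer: -2166125/16 ≈ -1.3538e+5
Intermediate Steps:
P(F) = F² (P(F) = F*F = F²)
b = 16 (b = 11 + 5 = 16)
J(Q) = 1/(16 + Q) (J(Q) = 1/(Q + 16) = 1/(16 + Q))
(J(P(0)) - 336)*403 = (1/(16 + 0²) - 336)*403 = (1/(16 + 0) - 336)*403 = (1/16 - 336)*403 = -5375/16*403 = -2166125/16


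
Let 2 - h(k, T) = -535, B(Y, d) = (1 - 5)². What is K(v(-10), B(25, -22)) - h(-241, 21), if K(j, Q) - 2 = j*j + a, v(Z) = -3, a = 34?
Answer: -492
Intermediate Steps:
B(Y, d) = 16 (B(Y, d) = (-4)² = 16)
K(j, Q) = 36 + j² (K(j, Q) = 2 + (j*j + 34) = 2 + (j² + 34) = 2 + (34 + j²) = 36 + j²)
h(k, T) = 537 (h(k, T) = 2 - 1*(-535) = 2 + 535 = 537)
K(v(-10), B(25, -22)) - h(-241, 21) = (36 + (-3)²) - 1*537 = (36 + 9) - 537 = 45 - 537 = -492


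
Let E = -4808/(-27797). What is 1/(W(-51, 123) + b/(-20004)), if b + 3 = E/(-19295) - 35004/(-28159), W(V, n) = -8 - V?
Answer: 302118127048801140/12991105997736765887 ≈ 0.023256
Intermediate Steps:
E = 4808/27797 (E = -4808*(-1/27797) = 4808/27797 ≈ 0.17297)
b = -26534638316867/15102885775285 (b = -3 + ((4808/27797)/(-19295) - 35004/(-28159)) = -3 + ((4808/27797)*(-1/19295) - 35004*(-1/28159)) = -3 + (-4808/536343115 + 35004/28159) = -3 + 18774019008988/15102885775285 = -26534638316867/15102885775285 ≈ -1.7569)
1/(W(-51, 123) + b/(-20004)) = 1/((-8 - 1*(-51)) - 26534638316867/15102885775285/(-20004)) = 1/((-8 + 51) - 26534638316867/15102885775285*(-1/20004)) = 1/(43 + 26534638316867/302118127048801140) = 1/(12991105997736765887/302118127048801140) = 302118127048801140/12991105997736765887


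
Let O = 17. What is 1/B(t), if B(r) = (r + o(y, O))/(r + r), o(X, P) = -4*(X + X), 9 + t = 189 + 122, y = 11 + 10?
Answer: 302/67 ≈ 4.5075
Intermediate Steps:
y = 21
t = 302 (t = -9 + (189 + 122) = -9 + 311 = 302)
o(X, P) = -8*X
B(r) = (-168 + r)/(2*r) (B(r) = (r - 8*21)/(r + r) = (r - 168)/((2*r)) = (-168 + r)*(1/(2*r)) = (-168 + r)/(2*r))
1/B(t) = 1/((½)*(-168 + 302)/302) = 1/((½)*(1/302)*134) = 1/(67/302) = 302/67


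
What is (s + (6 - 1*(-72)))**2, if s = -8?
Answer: 4900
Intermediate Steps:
(s + (6 - 1*(-72)))**2 = (-8 + (6 - 1*(-72)))**2 = (-8 + (6 + 72))**2 = (-8 + 78)**2 = 70**2 = 4900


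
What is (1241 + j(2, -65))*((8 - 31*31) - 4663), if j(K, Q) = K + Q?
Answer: -6615648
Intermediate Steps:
(1241 + j(2, -65))*((8 - 31*31) - 4663) = (1241 + (2 - 65))*((8 - 31*31) - 4663) = (1241 - 63)*((8 - 961) - 4663) = 1178*(-953 - 4663) = 1178*(-5616) = -6615648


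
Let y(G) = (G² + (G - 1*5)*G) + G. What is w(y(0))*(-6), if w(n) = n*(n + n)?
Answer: 0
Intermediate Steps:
y(G) = G + G² + G*(-5 + G) (y(G) = (G² + (G - 5)*G) + G = (G² + (-5 + G)*G) + G = (G² + G*(-5 + G)) + G = G + G² + G*(-5 + G))
w(n) = 2*n² (w(n) = n*(2*n) = 2*n²)
w(y(0))*(-6) = (2*(2*0*(-2 + 0))²)*(-6) = (2*(2*0*(-2))²)*(-6) = (2*0²)*(-6) = (2*0)*(-6) = 0*(-6) = 0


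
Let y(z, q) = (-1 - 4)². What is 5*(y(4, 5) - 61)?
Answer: -180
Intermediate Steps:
y(z, q) = 25 (y(z, q) = (-5)² = 25)
5*(y(4, 5) - 61) = 5*(25 - 61) = 5*(-36) = -180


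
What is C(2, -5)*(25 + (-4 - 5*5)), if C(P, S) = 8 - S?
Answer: -52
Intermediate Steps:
C(2, -5)*(25 + (-4 - 5*5)) = (8 - 1*(-5))*(25 + (-4 - 5*5)) = (8 + 5)*(25 + (-4 - 25)) = 13*(25 - 29) = 13*(-4) = -52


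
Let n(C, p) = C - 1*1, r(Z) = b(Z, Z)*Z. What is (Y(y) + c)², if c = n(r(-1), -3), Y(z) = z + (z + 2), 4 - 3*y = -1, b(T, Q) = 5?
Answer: 4/9 ≈ 0.44444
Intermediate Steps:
y = 5/3 (y = 4/3 - ⅓*(-1) = 4/3 + ⅓ = 5/3 ≈ 1.6667)
Y(z) = 2 + 2*z (Y(z) = z + (2 + z) = 2 + 2*z)
r(Z) = 5*Z
n(C, p) = -1 + C (n(C, p) = C - 1 = -1 + C)
c = -6 (c = -1 + 5*(-1) = -1 - 5 = -6)
(Y(y) + c)² = ((2 + 2*(5/3)) - 6)² = ((2 + 10/3) - 6)² = (16/3 - 6)² = (-⅔)² = 4/9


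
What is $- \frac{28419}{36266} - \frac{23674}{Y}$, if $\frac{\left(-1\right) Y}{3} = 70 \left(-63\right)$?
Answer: $- \frac{88181761}{34271370} \approx -2.573$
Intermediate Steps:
$Y = 13230$ ($Y = - 3 \cdot 70 \left(-63\right) = \left(-3\right) \left(-4410\right) = 13230$)
$- \frac{28419}{36266} - \frac{23674}{Y} = - \frac{28419}{36266} - \frac{23674}{13230} = \left(-28419\right) \frac{1}{36266} - \frac{1691}{945} = - \frac{28419}{36266} - \frac{1691}{945} = - \frac{88181761}{34271370}$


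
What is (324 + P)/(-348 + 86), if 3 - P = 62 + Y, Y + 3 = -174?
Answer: -221/131 ≈ -1.6870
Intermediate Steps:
Y = -177 (Y = -3 - 174 = -177)
P = 118 (P = 3 - (62 - 177) = 3 - 1*(-115) = 3 + 115 = 118)
(324 + P)/(-348 + 86) = (324 + 118)/(-348 + 86) = 442/(-262) = 442*(-1/262) = -221/131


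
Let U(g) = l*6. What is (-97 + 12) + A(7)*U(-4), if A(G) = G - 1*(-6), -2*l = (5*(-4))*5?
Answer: 3815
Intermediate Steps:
l = 50 (l = -5*(-4)*5/2 = -(-10)*5 = -½*(-100) = 50)
A(G) = 6 + G (A(G) = G + 6 = 6 + G)
U(g) = 300 (U(g) = 50*6 = 300)
(-97 + 12) + A(7)*U(-4) = (-97 + 12) + (6 + 7)*300 = -85 + 13*300 = -85 + 3900 = 3815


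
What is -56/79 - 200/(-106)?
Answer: 4932/4187 ≈ 1.1779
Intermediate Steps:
-56/79 - 200/(-106) = -56*1/79 - 200*(-1/106) = -56/79 + 100/53 = 4932/4187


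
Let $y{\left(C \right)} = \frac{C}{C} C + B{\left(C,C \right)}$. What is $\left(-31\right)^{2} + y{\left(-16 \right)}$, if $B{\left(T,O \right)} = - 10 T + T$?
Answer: $1089$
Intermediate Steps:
$B{\left(T,O \right)} = - 9 T$
$y{\left(C \right)} = - 8 C$ ($y{\left(C \right)} = \frac{C}{C} C - 9 C = 1 C - 9 C = C - 9 C = - 8 C$)
$\left(-31\right)^{2} + y{\left(-16 \right)} = \left(-31\right)^{2} - -128 = 961 + 128 = 1089$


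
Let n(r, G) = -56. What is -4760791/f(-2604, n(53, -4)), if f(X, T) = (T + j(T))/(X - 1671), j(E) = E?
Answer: -2907483075/16 ≈ -1.8172e+8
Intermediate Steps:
f(X, T) = 2*T/(-1671 + X) (f(X, T) = (T + T)/(X - 1671) = (2*T)/(-1671 + X) = 2*T/(-1671 + X))
-4760791/f(-2604, n(53, -4)) = -4760791/(2*(-56)/(-1671 - 2604)) = -4760791/(2*(-56)/(-4275)) = -4760791/(2*(-56)*(-1/4275)) = -4760791/112/4275 = -4760791*4275/112 = -2907483075/16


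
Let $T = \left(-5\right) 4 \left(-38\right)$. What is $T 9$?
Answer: $6840$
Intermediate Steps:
$T = 760$ ($T = \left(-20\right) \left(-38\right) = 760$)
$T 9 = 760 \cdot 9 = 6840$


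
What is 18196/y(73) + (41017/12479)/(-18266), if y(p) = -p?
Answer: -4147624963385/16639723222 ≈ -249.26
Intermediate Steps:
18196/y(73) + (41017/12479)/(-18266) = 18196/((-1*73)) + (41017/12479)/(-18266) = 18196/(-73) + (41017*(1/12479))*(-1/18266) = 18196*(-1/73) + (41017/12479)*(-1/18266) = -18196/73 - 41017/227941414 = -4147624963385/16639723222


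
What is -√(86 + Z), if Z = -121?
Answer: -I*√35 ≈ -5.9161*I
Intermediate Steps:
-√(86 + Z) = -√(86 - 121) = -√(-35) = -I*√35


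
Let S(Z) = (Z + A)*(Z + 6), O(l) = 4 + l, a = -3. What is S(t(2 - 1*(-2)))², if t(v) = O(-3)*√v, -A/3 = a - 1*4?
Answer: 33856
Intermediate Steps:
A = 21 (A = -3*(-3 - 1*4) = -3*(-3 - 4) = -3*(-7) = 21)
t(v) = √v (t(v) = (4 - 3)*√v = 1*√v = √v)
S(Z) = (6 + Z)*(21 + Z) (S(Z) = (Z + 21)*(Z + 6) = (21 + Z)*(6 + Z) = (6 + Z)*(21 + Z))
S(t(2 - 1*(-2)))² = (126 + (√(2 - 1*(-2)))² + 27*√(2 - 1*(-2)))² = (126 + (√(2 + 2))² + 27*√(2 + 2))² = (126 + (√4)² + 27*√4)² = (126 + 2² + 27*2)² = (126 + 4 + 54)² = 184² = 33856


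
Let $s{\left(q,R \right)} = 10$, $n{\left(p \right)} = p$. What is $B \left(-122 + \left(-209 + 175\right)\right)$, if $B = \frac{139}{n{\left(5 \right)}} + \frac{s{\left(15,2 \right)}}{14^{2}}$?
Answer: $- \frac{1064466}{245} \approx -4344.8$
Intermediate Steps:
$B = \frac{13647}{490}$ ($B = \frac{139}{5} + \frac{10}{14^{2}} = 139 \cdot \frac{1}{5} + \frac{10}{196} = \frac{139}{5} + 10 \cdot \frac{1}{196} = \frac{139}{5} + \frac{5}{98} = \frac{13647}{490} \approx 27.851$)
$B \left(-122 + \left(-209 + 175\right)\right) = \frac{13647 \left(-122 + \left(-209 + 175\right)\right)}{490} = \frac{13647 \left(-122 - 34\right)}{490} = \frac{13647}{490} \left(-156\right) = - \frac{1064466}{245}$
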